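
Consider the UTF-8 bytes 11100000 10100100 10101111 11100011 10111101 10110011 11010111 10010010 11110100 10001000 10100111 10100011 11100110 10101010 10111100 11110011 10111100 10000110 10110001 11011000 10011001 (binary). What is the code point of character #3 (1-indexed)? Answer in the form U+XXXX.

U+05D2

Offset 0: leading byte 0xE0 = 11100000 → 3-byte char #1 = E0 A4 AF.
Offset 3: leading byte 0xE3 = 11100011 → 3-byte char #2 = E3 BD B3.
Offset 6: leading byte 0xD7 = 11010111 → 2-byte char #3 = D7 92.
Leading byte 0xD7 = 11010111 matches 110xxxxx → 2-byte sequence.
Byte 1: 0xD7 = 11010111, payload 10111 (5 bits).
Byte 2: 0x92 = 10010010 (10xxxxxx ✓), payload 010010.
Concatenate: 10111010010 = 0x5D2 (11 bits → U+05D2).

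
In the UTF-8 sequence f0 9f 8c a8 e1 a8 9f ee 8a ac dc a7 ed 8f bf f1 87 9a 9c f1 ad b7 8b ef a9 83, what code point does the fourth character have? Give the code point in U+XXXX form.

U+0727

Offset 0: leading byte 0xF0 = 11110000 → 4-byte char #1 = F0 9F 8C A8.
Offset 4: leading byte 0xE1 = 11100001 → 3-byte char #2 = E1 A8 9F.
Offset 7: leading byte 0xEE = 11101110 → 3-byte char #3 = EE 8A AC.
Offset 10: leading byte 0xDC = 11011100 → 2-byte char #4 = DC A7.
Leading byte 0xDC = 11011100 matches 110xxxxx → 2-byte sequence.
Byte 1: 0xDC = 11011100, payload 11100 (5 bits).
Byte 2: 0xA7 = 10100111 (10xxxxxx ✓), payload 100111.
Concatenate: 11100100111 = 0x727 (11 bits → U+0727).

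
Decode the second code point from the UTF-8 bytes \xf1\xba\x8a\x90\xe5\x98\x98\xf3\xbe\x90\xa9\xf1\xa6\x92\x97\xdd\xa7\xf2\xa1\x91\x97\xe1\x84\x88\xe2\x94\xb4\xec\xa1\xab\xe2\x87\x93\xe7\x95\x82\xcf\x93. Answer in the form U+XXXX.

Offset 0: leading byte 0xF1 = 11110001 → 4-byte char #1 = F1 BA 8A 90.
Offset 4: leading byte 0xE5 = 11100101 → 3-byte char #2 = E5 98 98.
Leading byte 0xE5 = 11100101 matches 1110xxxx → 3-byte sequence.
Byte 1: 0xE5 = 11100101, payload 0101 (4 bits).
Byte 2: 0x98 = 10011000 (10xxxxxx ✓), payload 011000.
Byte 3: 0x98 = 10011000 (10xxxxxx ✓), payload 011000.
Concatenate: 0101011000011000 = 0x5618 (16 bits → U+5618).

U+5618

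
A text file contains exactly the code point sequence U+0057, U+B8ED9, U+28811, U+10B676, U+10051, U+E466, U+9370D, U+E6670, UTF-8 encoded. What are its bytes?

U+0057: 1-byte form → 57.
U+B8ED9: 4-byte form → F2 B8 BB 99.
U+28811: 4-byte form → F0 A8 A0 91.
U+10B676: 4-byte form → F4 8B 99 B6.
U+10051: 4-byte form → F0 90 81 91.
U+E466: 3-byte form → EE 91 A6.
U+9370D: 4-byte form → F2 93 9C 8D.
U+E6670: 4-byte form → F3 A6 99 B0.
Concatenated (28 bytes): 57 F2 B8 BB 99 F0 A8 A0 91 F4 8B 99 B6 F0 90 81 91 EE 91 A6 F2 93 9C 8D F3 A6 99 B0.

57 F2 B8 BB 99 F0 A8 A0 91 F4 8B 99 B6 F0 90 81 91 EE 91 A6 F2 93 9C 8D F3 A6 99 B0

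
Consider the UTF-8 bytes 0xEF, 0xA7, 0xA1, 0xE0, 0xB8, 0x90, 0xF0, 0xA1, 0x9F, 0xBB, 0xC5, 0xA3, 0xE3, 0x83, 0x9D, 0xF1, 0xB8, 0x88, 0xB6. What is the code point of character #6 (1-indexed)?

U+78236

Offset 0: leading byte 0xEF = 11101111 → 3-byte char #1 = EF A7 A1.
Offset 3: leading byte 0xE0 = 11100000 → 3-byte char #2 = E0 B8 90.
Offset 6: leading byte 0xF0 = 11110000 → 4-byte char #3 = F0 A1 9F BB.
Offset 10: leading byte 0xC5 = 11000101 → 2-byte char #4 = C5 A3.
Offset 12: leading byte 0xE3 = 11100011 → 3-byte char #5 = E3 83 9D.
Offset 15: leading byte 0xF1 = 11110001 → 4-byte char #6 = F1 B8 88 B6.
Leading byte 0xF1 = 11110001 matches 11110xxx → 4-byte sequence.
Byte 1: 0xF1 = 11110001, payload 001 (3 bits).
Byte 2: 0xB8 = 10111000 (10xxxxxx ✓), payload 111000.
Byte 3: 0x88 = 10001000 (10xxxxxx ✓), payload 001000.
Byte 4: 0xB6 = 10110110 (10xxxxxx ✓), payload 110110.
Concatenate: 001111000001000110110 = 0x78236 (21 bits → U+78236).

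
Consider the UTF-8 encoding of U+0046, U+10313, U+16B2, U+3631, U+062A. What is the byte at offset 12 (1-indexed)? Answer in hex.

0xD8

1-indexed offset 12 is 0-indexed offset 11.
U+0046 → 1-byte form 46 at offsets 0–0.
U+10313 → 4-byte form F0 90 8C 93 at offsets 1–4.
U+16B2 → 3-byte form E1 9A B2 at offsets 5–7.
U+3631 → 3-byte form E3 98 B1 at offsets 8–10.
U+062A → 2-byte form D8 AA at offsets 11–12.
Offset 11 falls in char 5's range; it's byte 1 of D8 AA = 0xD8.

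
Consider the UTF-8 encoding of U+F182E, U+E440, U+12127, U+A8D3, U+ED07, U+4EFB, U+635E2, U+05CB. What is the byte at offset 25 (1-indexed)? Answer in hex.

1-indexed offset 25 is 0-indexed offset 24.
U+F182E → 4-byte form F3 B1 A0 AE at offsets 0–3.
U+E440 → 3-byte form EE 91 80 at offsets 4–6.
U+12127 → 4-byte form F0 92 84 A7 at offsets 7–10.
U+A8D3 → 3-byte form EA A3 93 at offsets 11–13.
U+ED07 → 3-byte form EE B4 87 at offsets 14–16.
U+4EFB → 3-byte form E4 BB BB at offsets 17–19.
U+635E2 → 4-byte form F1 A3 97 A2 at offsets 20–23.
U+05CB → 2-byte form D7 8B at offsets 24–25.
Offset 24 falls in char 8's range; it's byte 1 of D7 8B = 0xD7.

0xD7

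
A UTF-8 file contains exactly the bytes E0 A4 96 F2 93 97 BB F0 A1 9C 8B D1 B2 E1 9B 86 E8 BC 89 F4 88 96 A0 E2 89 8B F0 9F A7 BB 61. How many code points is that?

10

Byte at offset 0: 0xE0 = 11100000 → 3-byte char (#1). Advance 3.
Byte at offset 3: 0xF2 = 11110010 → 4-byte char (#2). Advance 4.
Byte at offset 7: 0xF0 = 11110000 → 4-byte char (#3). Advance 4.
Byte at offset 11: 0xD1 = 11010001 → 2-byte char (#4). Advance 2.
Byte at offset 13: 0xE1 = 11100001 → 3-byte char (#5). Advance 3.
Byte at offset 16: 0xE8 = 11101000 → 3-byte char (#6). Advance 3.
Byte at offset 19: 0xF4 = 11110100 → 4-byte char (#7). Advance 4.
Byte at offset 23: 0xE2 = 11100010 → 3-byte char (#8). Advance 3.
Byte at offset 26: 0xF0 = 11110000 → 4-byte char (#9). Advance 4.
Byte at offset 30: 0x61 = 01100001 → 1-byte char (#10). Advance 1.
Reached end at offset 31 after 10 code points.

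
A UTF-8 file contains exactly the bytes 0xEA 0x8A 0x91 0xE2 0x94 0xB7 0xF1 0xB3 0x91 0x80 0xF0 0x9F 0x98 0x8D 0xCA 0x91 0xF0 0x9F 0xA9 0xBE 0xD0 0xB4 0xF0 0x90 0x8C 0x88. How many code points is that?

8

Byte at offset 0: 0xEA = 11101010 → 3-byte char (#1). Advance 3.
Byte at offset 3: 0xE2 = 11100010 → 3-byte char (#2). Advance 3.
Byte at offset 6: 0xF1 = 11110001 → 4-byte char (#3). Advance 4.
Byte at offset 10: 0xF0 = 11110000 → 4-byte char (#4). Advance 4.
Byte at offset 14: 0xCA = 11001010 → 2-byte char (#5). Advance 2.
Byte at offset 16: 0xF0 = 11110000 → 4-byte char (#6). Advance 4.
Byte at offset 20: 0xD0 = 11010000 → 2-byte char (#7). Advance 2.
Byte at offset 22: 0xF0 = 11110000 → 4-byte char (#8). Advance 4.
Reached end at offset 26 after 8 code points.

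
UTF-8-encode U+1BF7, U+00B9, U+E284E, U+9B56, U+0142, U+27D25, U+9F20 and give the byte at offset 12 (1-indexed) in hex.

0x96

1-indexed offset 12 is 0-indexed offset 11.
U+1BF7 → 3-byte form E1 AF B7 at offsets 0–2.
U+00B9 → 2-byte form C2 B9 at offsets 3–4.
U+E284E → 4-byte form F3 A2 A1 8E at offsets 5–8.
U+9B56 → 3-byte form E9 AD 96 at offsets 9–11.
Offset 11 falls in char 4's range; it's byte 3 of E9 AD 96 = 0x96.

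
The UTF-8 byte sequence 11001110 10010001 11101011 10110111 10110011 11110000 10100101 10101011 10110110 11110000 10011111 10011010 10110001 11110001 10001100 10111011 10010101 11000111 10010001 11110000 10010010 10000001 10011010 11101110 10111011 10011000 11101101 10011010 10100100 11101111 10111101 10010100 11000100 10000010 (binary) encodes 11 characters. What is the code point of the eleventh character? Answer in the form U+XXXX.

Offset 0: leading byte 0xCE = 11001110 → 2-byte char #1 = CE 91.
Offset 2: leading byte 0xEB = 11101011 → 3-byte char #2 = EB B7 B3.
Offset 5: leading byte 0xF0 = 11110000 → 4-byte char #3 = F0 A5 AB B6.
Offset 9: leading byte 0xF0 = 11110000 → 4-byte char #4 = F0 9F 9A B1.
Offset 13: leading byte 0xF1 = 11110001 → 4-byte char #5 = F1 8C BB 95.
Offset 17: leading byte 0xC7 = 11000111 → 2-byte char #6 = C7 91.
Offset 19: leading byte 0xF0 = 11110000 → 4-byte char #7 = F0 92 81 9A.
Offset 23: leading byte 0xEE = 11101110 → 3-byte char #8 = EE BB 98.
Offset 26: leading byte 0xED = 11101101 → 3-byte char #9 = ED 9A A4.
Offset 29: leading byte 0xEF = 11101111 → 3-byte char #10 = EF BD 94.
Offset 32: leading byte 0xC4 = 11000100 → 2-byte char #11 = C4 82.
Leading byte 0xC4 = 11000100 matches 110xxxxx → 2-byte sequence.
Byte 1: 0xC4 = 11000100, payload 00100 (5 bits).
Byte 2: 0x82 = 10000010 (10xxxxxx ✓), payload 000010.
Concatenate: 00100000010 = 0x102 (11 bits → U+0102).

U+0102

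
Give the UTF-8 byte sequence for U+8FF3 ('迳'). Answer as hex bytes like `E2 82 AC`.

U+8FF3 = 0x8FF3 = 36851 decimal. In range U+0800–U+FFFF → 3-byte form: 1110xxxx 10xxxxxx 10xxxxxx.
Binary (16 bits): 1000111111110011.
Split 4+6+6: 1000 | 111111 | 110011.
Byte 1: 11101000 = 0xE8.
Byte 2: 10111111 = 0xBF.
Byte 3: 10110011 = 0xB3.

E8 BF B3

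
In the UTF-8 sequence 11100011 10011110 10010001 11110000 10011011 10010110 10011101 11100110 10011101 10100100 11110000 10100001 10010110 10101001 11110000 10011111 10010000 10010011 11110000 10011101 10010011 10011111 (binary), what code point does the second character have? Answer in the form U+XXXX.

Offset 0: leading byte 0xE3 = 11100011 → 3-byte char #1 = E3 9E 91.
Offset 3: leading byte 0xF0 = 11110000 → 4-byte char #2 = F0 9B 96 9D.
Leading byte 0xF0 = 11110000 matches 11110xxx → 4-byte sequence.
Byte 1: 0xF0 = 11110000, payload 000 (3 bits).
Byte 2: 0x9B = 10011011 (10xxxxxx ✓), payload 011011.
Byte 3: 0x96 = 10010110 (10xxxxxx ✓), payload 010110.
Byte 4: 0x9D = 10011101 (10xxxxxx ✓), payload 011101.
Concatenate: 000011011010110011101 = 0x1B59D (21 bits → U+1B59D).

U+1B59D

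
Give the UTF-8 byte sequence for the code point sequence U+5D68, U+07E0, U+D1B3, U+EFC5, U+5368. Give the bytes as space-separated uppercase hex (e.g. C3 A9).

E5 B5 A8 DF A0 ED 86 B3 EE BF 85 E5 8D A8

U+5D68: 3-byte form → E5 B5 A8.
U+07E0: 2-byte form → DF A0.
U+D1B3: 3-byte form → ED 86 B3.
U+EFC5: 3-byte form → EE BF 85.
U+5368: 3-byte form → E5 8D A8.
Concatenated (14 bytes): E5 B5 A8 DF A0 ED 86 B3 EE BF 85 E5 8D A8.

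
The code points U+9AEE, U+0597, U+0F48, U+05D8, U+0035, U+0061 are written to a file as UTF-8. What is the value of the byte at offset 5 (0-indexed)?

U+9AEE → 3-byte form E9 AB AE at offsets 0–2.
U+0597 → 2-byte form D6 97 at offsets 3–4.
U+0F48 → 3-byte form E0 BD 88 at offsets 5–7.
Offset 5 falls in char 3's range; it's byte 1 of E0 BD 88 = 0xE0.

0xE0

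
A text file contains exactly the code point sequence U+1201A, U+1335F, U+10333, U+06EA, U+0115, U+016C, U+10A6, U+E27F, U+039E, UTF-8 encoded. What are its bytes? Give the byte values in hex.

U+1201A: 4-byte form → F0 92 80 9A.
U+1335F: 4-byte form → F0 93 8D 9F.
U+10333: 4-byte form → F0 90 8C B3.
U+06EA: 2-byte form → DB AA.
U+0115: 2-byte form → C4 95.
U+016C: 2-byte form → C5 AC.
U+10A6: 3-byte form → E1 82 A6.
U+E27F: 3-byte form → EE 89 BF.
U+039E: 2-byte form → CE 9E.
Concatenated (26 bytes): F0 92 80 9A F0 93 8D 9F F0 90 8C B3 DB AA C4 95 C5 AC E1 82 A6 EE 89 BF CE 9E.

F0 92 80 9A F0 93 8D 9F F0 90 8C B3 DB AA C4 95 C5 AC E1 82 A6 EE 89 BF CE 9E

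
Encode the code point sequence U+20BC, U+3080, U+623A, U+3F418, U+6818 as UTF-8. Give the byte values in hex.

U+20BC: 3-byte form → E2 82 BC.
U+3080: 3-byte form → E3 82 80.
U+623A: 3-byte form → E6 88 BA.
U+3F418: 4-byte form → F0 BF 90 98.
U+6818: 3-byte form → E6 A0 98.
Concatenated (16 bytes): E2 82 BC E3 82 80 E6 88 BA F0 BF 90 98 E6 A0 98.

E2 82 BC E3 82 80 E6 88 BA F0 BF 90 98 E6 A0 98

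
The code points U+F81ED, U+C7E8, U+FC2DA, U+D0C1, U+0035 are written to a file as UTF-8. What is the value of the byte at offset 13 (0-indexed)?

U+F81ED → 4-byte form F3 B8 87 AD at offsets 0–3.
U+C7E8 → 3-byte form EC 9F A8 at offsets 4–6.
U+FC2DA → 4-byte form F3 BC 8B 9A at offsets 7–10.
U+D0C1 → 3-byte form ED 83 81 at offsets 11–13.
Offset 13 falls in char 4's range; it's byte 3 of ED 83 81 = 0x81.

0x81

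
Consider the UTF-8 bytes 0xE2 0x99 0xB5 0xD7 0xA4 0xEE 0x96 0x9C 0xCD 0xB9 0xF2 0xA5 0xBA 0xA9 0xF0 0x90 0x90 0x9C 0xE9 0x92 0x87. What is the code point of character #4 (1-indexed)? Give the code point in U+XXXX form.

U+0379

Offset 0: leading byte 0xE2 = 11100010 → 3-byte char #1 = E2 99 B5.
Offset 3: leading byte 0xD7 = 11010111 → 2-byte char #2 = D7 A4.
Offset 5: leading byte 0xEE = 11101110 → 3-byte char #3 = EE 96 9C.
Offset 8: leading byte 0xCD = 11001101 → 2-byte char #4 = CD B9.
Leading byte 0xCD = 11001101 matches 110xxxxx → 2-byte sequence.
Byte 1: 0xCD = 11001101, payload 01101 (5 bits).
Byte 2: 0xB9 = 10111001 (10xxxxxx ✓), payload 111001.
Concatenate: 01101111001 = 0x379 (11 bits → U+0379).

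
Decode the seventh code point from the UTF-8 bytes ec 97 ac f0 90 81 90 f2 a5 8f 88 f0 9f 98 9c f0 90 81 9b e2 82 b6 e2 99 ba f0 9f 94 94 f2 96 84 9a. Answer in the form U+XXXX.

Offset 0: leading byte 0xEC = 11101100 → 3-byte char #1 = EC 97 AC.
Offset 3: leading byte 0xF0 = 11110000 → 4-byte char #2 = F0 90 81 90.
Offset 7: leading byte 0xF2 = 11110010 → 4-byte char #3 = F2 A5 8F 88.
Offset 11: leading byte 0xF0 = 11110000 → 4-byte char #4 = F0 9F 98 9C.
Offset 15: leading byte 0xF0 = 11110000 → 4-byte char #5 = F0 90 81 9B.
Offset 19: leading byte 0xE2 = 11100010 → 3-byte char #6 = E2 82 B6.
Offset 22: leading byte 0xE2 = 11100010 → 3-byte char #7 = E2 99 BA.
Leading byte 0xE2 = 11100010 matches 1110xxxx → 3-byte sequence.
Byte 1: 0xE2 = 11100010, payload 0010 (4 bits).
Byte 2: 0x99 = 10011001 (10xxxxxx ✓), payload 011001.
Byte 3: 0xBA = 10111010 (10xxxxxx ✓), payload 111010.
Concatenate: 0010011001111010 = 0x267A (16 bits → U+267A).

U+267A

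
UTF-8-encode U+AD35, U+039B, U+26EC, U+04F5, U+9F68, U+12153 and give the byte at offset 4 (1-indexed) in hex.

0xCE

1-indexed offset 4 is 0-indexed offset 3.
U+AD35 → 3-byte form EA B4 B5 at offsets 0–2.
U+039B → 2-byte form CE 9B at offsets 3–4.
Offset 3 falls in char 2's range; it's byte 1 of CE 9B = 0xCE.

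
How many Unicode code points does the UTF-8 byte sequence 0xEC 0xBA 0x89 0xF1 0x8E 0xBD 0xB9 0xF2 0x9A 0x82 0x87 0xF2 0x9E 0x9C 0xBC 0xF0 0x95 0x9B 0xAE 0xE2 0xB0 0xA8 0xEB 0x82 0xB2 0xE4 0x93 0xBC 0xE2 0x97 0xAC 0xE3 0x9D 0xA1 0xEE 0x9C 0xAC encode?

11

Byte at offset 0: 0xEC = 11101100 → 3-byte char (#1). Advance 3.
Byte at offset 3: 0xF1 = 11110001 → 4-byte char (#2). Advance 4.
Byte at offset 7: 0xF2 = 11110010 → 4-byte char (#3). Advance 4.
Byte at offset 11: 0xF2 = 11110010 → 4-byte char (#4). Advance 4.
Byte at offset 15: 0xF0 = 11110000 → 4-byte char (#5). Advance 4.
Byte at offset 19: 0xE2 = 11100010 → 3-byte char (#6). Advance 3.
Byte at offset 22: 0xEB = 11101011 → 3-byte char (#7). Advance 3.
Byte at offset 25: 0xE4 = 11100100 → 3-byte char (#8). Advance 3.
Byte at offset 28: 0xE2 = 11100010 → 3-byte char (#9). Advance 3.
Byte at offset 31: 0xE3 = 11100011 → 3-byte char (#10). Advance 3.
Byte at offset 34: 0xEE = 11101110 → 3-byte char (#11). Advance 3.
Reached end at offset 37 after 11 code points.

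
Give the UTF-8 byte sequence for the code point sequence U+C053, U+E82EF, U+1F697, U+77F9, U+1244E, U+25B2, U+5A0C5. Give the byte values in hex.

EC 81 93 F3 A8 8B AF F0 9F 9A 97 E7 9F B9 F0 92 91 8E E2 96 B2 F1 9A 83 85

U+C053: 3-byte form → EC 81 93.
U+E82EF: 4-byte form → F3 A8 8B AF.
U+1F697: 4-byte form → F0 9F 9A 97.
U+77F9: 3-byte form → E7 9F B9.
U+1244E: 4-byte form → F0 92 91 8E.
U+25B2: 3-byte form → E2 96 B2.
U+5A0C5: 4-byte form → F1 9A 83 85.
Concatenated (25 bytes): EC 81 93 F3 A8 8B AF F0 9F 9A 97 E7 9F B9 F0 92 91 8E E2 96 B2 F1 9A 83 85.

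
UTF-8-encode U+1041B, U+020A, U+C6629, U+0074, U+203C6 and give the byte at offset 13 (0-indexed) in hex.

U+1041B → 4-byte form F0 90 90 9B at offsets 0–3.
U+020A → 2-byte form C8 8A at offsets 4–5.
U+C6629 → 4-byte form F3 86 98 A9 at offsets 6–9.
U+0074 → 1-byte form 74 at offsets 10–10.
U+203C6 → 4-byte form F0 A0 8F 86 at offsets 11–14.
Offset 13 falls in char 5's range; it's byte 3 of F0 A0 8F 86 = 0x8F.

0x8F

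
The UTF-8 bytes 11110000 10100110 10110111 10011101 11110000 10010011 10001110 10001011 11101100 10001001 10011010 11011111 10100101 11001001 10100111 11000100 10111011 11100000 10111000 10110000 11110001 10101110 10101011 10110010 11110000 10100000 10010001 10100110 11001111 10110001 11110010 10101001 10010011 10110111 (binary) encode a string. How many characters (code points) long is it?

Byte at offset 0: 0xF0 = 11110000 → 4-byte char (#1). Advance 4.
Byte at offset 4: 0xF0 = 11110000 → 4-byte char (#2). Advance 4.
Byte at offset 8: 0xEC = 11101100 → 3-byte char (#3). Advance 3.
Byte at offset 11: 0xDF = 11011111 → 2-byte char (#4). Advance 2.
Byte at offset 13: 0xC9 = 11001001 → 2-byte char (#5). Advance 2.
Byte at offset 15: 0xC4 = 11000100 → 2-byte char (#6). Advance 2.
Byte at offset 17: 0xE0 = 11100000 → 3-byte char (#7). Advance 3.
Byte at offset 20: 0xF1 = 11110001 → 4-byte char (#8). Advance 4.
Byte at offset 24: 0xF0 = 11110000 → 4-byte char (#9). Advance 4.
Byte at offset 28: 0xCF = 11001111 → 2-byte char (#10). Advance 2.
Byte at offset 30: 0xF2 = 11110010 → 4-byte char (#11). Advance 4.
Reached end at offset 34 after 11 code points.

11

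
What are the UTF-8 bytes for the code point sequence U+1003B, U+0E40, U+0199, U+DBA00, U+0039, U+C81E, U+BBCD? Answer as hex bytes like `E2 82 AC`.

F0 90 80 BB E0 B9 80 C6 99 F3 9B A8 80 39 EC A0 9E EB AF 8D

U+1003B: 4-byte form → F0 90 80 BB.
U+0E40: 3-byte form → E0 B9 80.
U+0199: 2-byte form → C6 99.
U+DBA00: 4-byte form → F3 9B A8 80.
U+0039: 1-byte form → 39.
U+C81E: 3-byte form → EC A0 9E.
U+BBCD: 3-byte form → EB AF 8D.
Concatenated (20 bytes): F0 90 80 BB E0 B9 80 C6 99 F3 9B A8 80 39 EC A0 9E EB AF 8D.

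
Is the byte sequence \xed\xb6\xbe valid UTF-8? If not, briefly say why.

invalid (encodes a surrogate (U+D800–U+DFFF))

Structurally a 3-byte sequence; payload = 0xDDBE.
But 0xDDBE is in U+D800–U+DFFF, the surrogate range. Surrogates are not Unicode scalar values and are forbidden in UTF-8.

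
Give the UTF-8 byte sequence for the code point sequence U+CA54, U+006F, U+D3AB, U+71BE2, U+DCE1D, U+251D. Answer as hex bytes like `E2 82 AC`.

U+CA54: 3-byte form → EC A9 94.
U+006F: 1-byte form → 6F.
U+D3AB: 3-byte form → ED 8E AB.
U+71BE2: 4-byte form → F1 B1 AF A2.
U+DCE1D: 4-byte form → F3 9C B8 9D.
U+251D: 3-byte form → E2 94 9D.
Concatenated (18 bytes): EC A9 94 6F ED 8E AB F1 B1 AF A2 F3 9C B8 9D E2 94 9D.

EC A9 94 6F ED 8E AB F1 B1 AF A2 F3 9C B8 9D E2 94 9D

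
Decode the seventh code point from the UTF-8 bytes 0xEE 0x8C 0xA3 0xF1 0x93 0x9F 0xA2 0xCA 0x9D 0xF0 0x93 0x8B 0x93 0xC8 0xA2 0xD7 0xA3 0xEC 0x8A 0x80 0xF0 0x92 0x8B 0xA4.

U+C280

Offset 0: leading byte 0xEE = 11101110 → 3-byte char #1 = EE 8C A3.
Offset 3: leading byte 0xF1 = 11110001 → 4-byte char #2 = F1 93 9F A2.
Offset 7: leading byte 0xCA = 11001010 → 2-byte char #3 = CA 9D.
Offset 9: leading byte 0xF0 = 11110000 → 4-byte char #4 = F0 93 8B 93.
Offset 13: leading byte 0xC8 = 11001000 → 2-byte char #5 = C8 A2.
Offset 15: leading byte 0xD7 = 11010111 → 2-byte char #6 = D7 A3.
Offset 17: leading byte 0xEC = 11101100 → 3-byte char #7 = EC 8A 80.
Leading byte 0xEC = 11101100 matches 1110xxxx → 3-byte sequence.
Byte 1: 0xEC = 11101100, payload 1100 (4 bits).
Byte 2: 0x8A = 10001010 (10xxxxxx ✓), payload 001010.
Byte 3: 0x80 = 10000000 (10xxxxxx ✓), payload 000000.
Concatenate: 1100001010000000 = 0xC280 (16 bits → U+C280).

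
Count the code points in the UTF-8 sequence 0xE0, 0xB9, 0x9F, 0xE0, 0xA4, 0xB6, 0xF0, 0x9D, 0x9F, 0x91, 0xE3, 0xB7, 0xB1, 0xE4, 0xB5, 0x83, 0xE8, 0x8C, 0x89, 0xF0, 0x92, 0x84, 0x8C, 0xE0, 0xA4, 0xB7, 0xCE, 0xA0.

9

Byte at offset 0: 0xE0 = 11100000 → 3-byte char (#1). Advance 3.
Byte at offset 3: 0xE0 = 11100000 → 3-byte char (#2). Advance 3.
Byte at offset 6: 0xF0 = 11110000 → 4-byte char (#3). Advance 4.
Byte at offset 10: 0xE3 = 11100011 → 3-byte char (#4). Advance 3.
Byte at offset 13: 0xE4 = 11100100 → 3-byte char (#5). Advance 3.
Byte at offset 16: 0xE8 = 11101000 → 3-byte char (#6). Advance 3.
Byte at offset 19: 0xF0 = 11110000 → 4-byte char (#7). Advance 4.
Byte at offset 23: 0xE0 = 11100000 → 3-byte char (#8). Advance 3.
Byte at offset 26: 0xCE = 11001110 → 2-byte char (#9). Advance 2.
Reached end at offset 28 after 9 code points.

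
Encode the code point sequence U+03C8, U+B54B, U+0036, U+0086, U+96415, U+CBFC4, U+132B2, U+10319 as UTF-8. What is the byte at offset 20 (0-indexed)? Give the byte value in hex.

U+03C8 → 2-byte form CF 88 at offsets 0–1.
U+B54B → 3-byte form EB 95 8B at offsets 2–4.
U+0036 → 1-byte form 36 at offsets 5–5.
U+0086 → 2-byte form C2 86 at offsets 6–7.
U+96415 → 4-byte form F2 96 90 95 at offsets 8–11.
U+CBFC4 → 4-byte form F3 8B BF 84 at offsets 12–15.
U+132B2 → 4-byte form F0 93 8A B2 at offsets 16–19.
U+10319 → 4-byte form F0 90 8C 99 at offsets 20–23.
Offset 20 falls in char 8's range; it's byte 1 of F0 90 8C 99 = 0xF0.

0xF0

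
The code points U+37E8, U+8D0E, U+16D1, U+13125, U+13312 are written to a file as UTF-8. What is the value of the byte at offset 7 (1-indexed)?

0xE1

1-indexed offset 7 is 0-indexed offset 6.
U+37E8 → 3-byte form E3 9F A8 at offsets 0–2.
U+8D0E → 3-byte form E8 B4 8E at offsets 3–5.
U+16D1 → 3-byte form E1 9B 91 at offsets 6–8.
Offset 6 falls in char 3's range; it's byte 1 of E1 9B 91 = 0xE1.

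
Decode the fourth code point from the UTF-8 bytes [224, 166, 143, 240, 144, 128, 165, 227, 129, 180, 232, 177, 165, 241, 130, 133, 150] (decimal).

Offset 0: leading byte 0xE0 = 11100000 → 3-byte char #1 = E0 A6 8F.
Offset 3: leading byte 0xF0 = 11110000 → 4-byte char #2 = F0 90 80 A5.
Offset 7: leading byte 0xE3 = 11100011 → 3-byte char #3 = E3 81 B4.
Offset 10: leading byte 0xE8 = 11101000 → 3-byte char #4 = E8 B1 A5.
Leading byte 0xE8 = 11101000 matches 1110xxxx → 3-byte sequence.
Byte 1: 0xE8 = 11101000, payload 1000 (4 bits).
Byte 2: 0xB1 = 10110001 (10xxxxxx ✓), payload 110001.
Byte 3: 0xA5 = 10100101 (10xxxxxx ✓), payload 100101.
Concatenate: 1000110001100101 = 0x8C65 (16 bits → U+8C65).

U+8C65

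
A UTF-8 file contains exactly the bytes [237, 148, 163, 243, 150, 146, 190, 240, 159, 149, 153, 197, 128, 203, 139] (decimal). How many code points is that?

Byte at offset 0: 0xED = 11101101 → 3-byte char (#1). Advance 3.
Byte at offset 3: 0xF3 = 11110011 → 4-byte char (#2). Advance 4.
Byte at offset 7: 0xF0 = 11110000 → 4-byte char (#3). Advance 4.
Byte at offset 11: 0xC5 = 11000101 → 2-byte char (#4). Advance 2.
Byte at offset 13: 0xCB = 11001011 → 2-byte char (#5). Advance 2.
Reached end at offset 15 after 5 code points.

5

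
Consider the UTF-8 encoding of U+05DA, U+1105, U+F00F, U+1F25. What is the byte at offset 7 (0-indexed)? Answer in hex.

0x8F

U+05DA → 2-byte form D7 9A at offsets 0–1.
U+1105 → 3-byte form E1 84 85 at offsets 2–4.
U+F00F → 3-byte form EF 80 8F at offsets 5–7.
Offset 7 falls in char 3's range; it's byte 3 of EF 80 8F = 0x8F.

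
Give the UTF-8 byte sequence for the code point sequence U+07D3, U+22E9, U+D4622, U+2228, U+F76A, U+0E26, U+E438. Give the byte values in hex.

U+07D3: 2-byte form → DF 93.
U+22E9: 3-byte form → E2 8B A9.
U+D4622: 4-byte form → F3 94 98 A2.
U+2228: 3-byte form → E2 88 A8.
U+F76A: 3-byte form → EF 9D AA.
U+0E26: 3-byte form → E0 B8 A6.
U+E438: 3-byte form → EE 90 B8.
Concatenated (21 bytes): DF 93 E2 8B A9 F3 94 98 A2 E2 88 A8 EF 9D AA E0 B8 A6 EE 90 B8.

DF 93 E2 8B A9 F3 94 98 A2 E2 88 A8 EF 9D AA E0 B8 A6 EE 90 B8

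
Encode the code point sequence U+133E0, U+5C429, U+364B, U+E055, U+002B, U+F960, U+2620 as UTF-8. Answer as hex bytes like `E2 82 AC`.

U+133E0: 4-byte form → F0 93 8F A0.
U+5C429: 4-byte form → F1 9C 90 A9.
U+364B: 3-byte form → E3 99 8B.
U+E055: 3-byte form → EE 81 95.
U+002B: 1-byte form → 2B.
U+F960: 3-byte form → EF A5 A0.
U+2620: 3-byte form → E2 98 A0.
Concatenated (21 bytes): F0 93 8F A0 F1 9C 90 A9 E3 99 8B EE 81 95 2B EF A5 A0 E2 98 A0.

F0 93 8F A0 F1 9C 90 A9 E3 99 8B EE 81 95 2B EF A5 A0 E2 98 A0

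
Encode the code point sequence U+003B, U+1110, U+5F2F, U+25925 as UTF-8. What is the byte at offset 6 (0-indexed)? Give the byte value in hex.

U+003B → 1-byte form 3B at offsets 0–0.
U+1110 → 3-byte form E1 84 90 at offsets 1–3.
U+5F2F → 3-byte form E5 BC AF at offsets 4–6.
Offset 6 falls in char 3's range; it's byte 3 of E5 BC AF = 0xAF.

0xAF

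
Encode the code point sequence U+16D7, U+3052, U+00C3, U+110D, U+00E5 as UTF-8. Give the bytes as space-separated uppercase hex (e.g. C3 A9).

U+16D7: 3-byte form → E1 9B 97.
U+3052: 3-byte form → E3 81 92.
U+00C3: 2-byte form → C3 83.
U+110D: 3-byte form → E1 84 8D.
U+00E5: 2-byte form → C3 A5.
Concatenated (13 bytes): E1 9B 97 E3 81 92 C3 83 E1 84 8D C3 A5.

E1 9B 97 E3 81 92 C3 83 E1 84 8D C3 A5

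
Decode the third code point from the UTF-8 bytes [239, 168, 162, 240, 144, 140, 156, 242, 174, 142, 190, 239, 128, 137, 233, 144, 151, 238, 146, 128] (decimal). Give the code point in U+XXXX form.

U+AE3BE

Offset 0: leading byte 0xEF = 11101111 → 3-byte char #1 = EF A8 A2.
Offset 3: leading byte 0xF0 = 11110000 → 4-byte char #2 = F0 90 8C 9C.
Offset 7: leading byte 0xF2 = 11110010 → 4-byte char #3 = F2 AE 8E BE.
Leading byte 0xF2 = 11110010 matches 11110xxx → 4-byte sequence.
Byte 1: 0xF2 = 11110010, payload 010 (3 bits).
Byte 2: 0xAE = 10101110 (10xxxxxx ✓), payload 101110.
Byte 3: 0x8E = 10001110 (10xxxxxx ✓), payload 001110.
Byte 4: 0xBE = 10111110 (10xxxxxx ✓), payload 111110.
Concatenate: 010101110001110111110 = 0xAE3BE (21 bits → U+AE3BE).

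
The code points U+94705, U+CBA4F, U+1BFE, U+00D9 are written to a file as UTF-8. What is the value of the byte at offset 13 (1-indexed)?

1-indexed offset 13 is 0-indexed offset 12.
U+94705 → 4-byte form F2 94 9C 85 at offsets 0–3.
U+CBA4F → 4-byte form F3 8B A9 8F at offsets 4–7.
U+1BFE → 3-byte form E1 AF BE at offsets 8–10.
U+00D9 → 2-byte form C3 99 at offsets 11–12.
Offset 12 falls in char 4's range; it's byte 2 of C3 99 = 0x99.

0x99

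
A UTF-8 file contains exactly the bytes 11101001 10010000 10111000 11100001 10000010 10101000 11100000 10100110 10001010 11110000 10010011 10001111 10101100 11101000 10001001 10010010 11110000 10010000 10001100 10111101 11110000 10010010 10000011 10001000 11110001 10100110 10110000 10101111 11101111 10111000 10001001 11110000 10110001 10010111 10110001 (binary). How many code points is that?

10

Byte at offset 0: 0xE9 = 11101001 → 3-byte char (#1). Advance 3.
Byte at offset 3: 0xE1 = 11100001 → 3-byte char (#2). Advance 3.
Byte at offset 6: 0xE0 = 11100000 → 3-byte char (#3). Advance 3.
Byte at offset 9: 0xF0 = 11110000 → 4-byte char (#4). Advance 4.
Byte at offset 13: 0xE8 = 11101000 → 3-byte char (#5). Advance 3.
Byte at offset 16: 0xF0 = 11110000 → 4-byte char (#6). Advance 4.
Byte at offset 20: 0xF0 = 11110000 → 4-byte char (#7). Advance 4.
Byte at offset 24: 0xF1 = 11110001 → 4-byte char (#8). Advance 4.
Byte at offset 28: 0xEF = 11101111 → 3-byte char (#9). Advance 3.
Byte at offset 31: 0xF0 = 11110000 → 4-byte char (#10). Advance 4.
Reached end at offset 35 after 10 code points.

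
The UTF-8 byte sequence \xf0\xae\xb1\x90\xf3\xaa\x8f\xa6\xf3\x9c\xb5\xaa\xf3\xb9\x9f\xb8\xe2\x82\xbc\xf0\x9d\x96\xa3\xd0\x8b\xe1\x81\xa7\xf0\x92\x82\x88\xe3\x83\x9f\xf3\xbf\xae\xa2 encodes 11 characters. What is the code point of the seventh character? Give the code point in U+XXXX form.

Offset 0: leading byte 0xF0 = 11110000 → 4-byte char #1 = F0 AE B1 90.
Offset 4: leading byte 0xF3 = 11110011 → 4-byte char #2 = F3 AA 8F A6.
Offset 8: leading byte 0xF3 = 11110011 → 4-byte char #3 = F3 9C B5 AA.
Offset 12: leading byte 0xF3 = 11110011 → 4-byte char #4 = F3 B9 9F B8.
Offset 16: leading byte 0xE2 = 11100010 → 3-byte char #5 = E2 82 BC.
Offset 19: leading byte 0xF0 = 11110000 → 4-byte char #6 = F0 9D 96 A3.
Offset 23: leading byte 0xD0 = 11010000 → 2-byte char #7 = D0 8B.
Leading byte 0xD0 = 11010000 matches 110xxxxx → 2-byte sequence.
Byte 1: 0xD0 = 11010000, payload 10000 (5 bits).
Byte 2: 0x8B = 10001011 (10xxxxxx ✓), payload 001011.
Concatenate: 10000001011 = 0x40B (11 bits → U+040B).

U+040B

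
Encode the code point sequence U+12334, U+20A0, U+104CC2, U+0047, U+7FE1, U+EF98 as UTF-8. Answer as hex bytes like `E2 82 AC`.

F0 92 8C B4 E2 82 A0 F4 84 B3 82 47 E7 BF A1 EE BE 98

U+12334: 4-byte form → F0 92 8C B4.
U+20A0: 3-byte form → E2 82 A0.
U+104CC2: 4-byte form → F4 84 B3 82.
U+0047: 1-byte form → 47.
U+7FE1: 3-byte form → E7 BF A1.
U+EF98: 3-byte form → EE BE 98.
Concatenated (18 bytes): F0 92 8C B4 E2 82 A0 F4 84 B3 82 47 E7 BF A1 EE BE 98.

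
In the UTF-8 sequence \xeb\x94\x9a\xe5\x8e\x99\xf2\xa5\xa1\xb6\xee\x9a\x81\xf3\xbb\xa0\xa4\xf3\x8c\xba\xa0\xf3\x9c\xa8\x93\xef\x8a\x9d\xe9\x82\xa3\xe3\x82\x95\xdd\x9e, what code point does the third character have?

U+A5876

Offset 0: leading byte 0xEB = 11101011 → 3-byte char #1 = EB 94 9A.
Offset 3: leading byte 0xE5 = 11100101 → 3-byte char #2 = E5 8E 99.
Offset 6: leading byte 0xF2 = 11110010 → 4-byte char #3 = F2 A5 A1 B6.
Leading byte 0xF2 = 11110010 matches 11110xxx → 4-byte sequence.
Byte 1: 0xF2 = 11110010, payload 010 (3 bits).
Byte 2: 0xA5 = 10100101 (10xxxxxx ✓), payload 100101.
Byte 3: 0xA1 = 10100001 (10xxxxxx ✓), payload 100001.
Byte 4: 0xB6 = 10110110 (10xxxxxx ✓), payload 110110.
Concatenate: 010100101100001110110 = 0xA5876 (21 bits → U+A5876).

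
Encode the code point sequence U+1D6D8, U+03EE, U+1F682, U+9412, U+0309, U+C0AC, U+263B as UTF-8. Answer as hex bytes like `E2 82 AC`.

U+1D6D8: 4-byte form → F0 9D 9B 98.
U+03EE: 2-byte form → CF AE.
U+1F682: 4-byte form → F0 9F 9A 82.
U+9412: 3-byte form → E9 90 92.
U+0309: 2-byte form → CC 89.
U+C0AC: 3-byte form → EC 82 AC.
U+263B: 3-byte form → E2 98 BB.
Concatenated (21 bytes): F0 9D 9B 98 CF AE F0 9F 9A 82 E9 90 92 CC 89 EC 82 AC E2 98 BB.

F0 9D 9B 98 CF AE F0 9F 9A 82 E9 90 92 CC 89 EC 82 AC E2 98 BB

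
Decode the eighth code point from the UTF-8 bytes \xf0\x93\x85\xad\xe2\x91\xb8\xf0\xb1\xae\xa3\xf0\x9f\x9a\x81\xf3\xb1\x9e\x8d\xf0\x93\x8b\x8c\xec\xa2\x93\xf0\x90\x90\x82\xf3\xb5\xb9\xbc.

Offset 0: leading byte 0xF0 = 11110000 → 4-byte char #1 = F0 93 85 AD.
Offset 4: leading byte 0xE2 = 11100010 → 3-byte char #2 = E2 91 B8.
Offset 7: leading byte 0xF0 = 11110000 → 4-byte char #3 = F0 B1 AE A3.
Offset 11: leading byte 0xF0 = 11110000 → 4-byte char #4 = F0 9F 9A 81.
Offset 15: leading byte 0xF3 = 11110011 → 4-byte char #5 = F3 B1 9E 8D.
Offset 19: leading byte 0xF0 = 11110000 → 4-byte char #6 = F0 93 8B 8C.
Offset 23: leading byte 0xEC = 11101100 → 3-byte char #7 = EC A2 93.
Offset 26: leading byte 0xF0 = 11110000 → 4-byte char #8 = F0 90 90 82.
Leading byte 0xF0 = 11110000 matches 11110xxx → 4-byte sequence.
Byte 1: 0xF0 = 11110000, payload 000 (3 bits).
Byte 2: 0x90 = 10010000 (10xxxxxx ✓), payload 010000.
Byte 3: 0x90 = 10010000 (10xxxxxx ✓), payload 010000.
Byte 4: 0x82 = 10000010 (10xxxxxx ✓), payload 000010.
Concatenate: 000010000010000000010 = 0x10402 (21 bits → U+10402).

U+10402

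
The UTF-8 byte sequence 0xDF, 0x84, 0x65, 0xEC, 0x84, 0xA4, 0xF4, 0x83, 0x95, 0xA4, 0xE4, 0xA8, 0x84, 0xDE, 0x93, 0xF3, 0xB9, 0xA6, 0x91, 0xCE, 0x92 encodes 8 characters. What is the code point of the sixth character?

U+0793

Offset 0: leading byte 0xDF = 11011111 → 2-byte char #1 = DF 84.
Offset 2: leading byte 0x65 = 01100101 → 1-byte char #2 = 65.
Offset 3: leading byte 0xEC = 11101100 → 3-byte char #3 = EC 84 A4.
Offset 6: leading byte 0xF4 = 11110100 → 4-byte char #4 = F4 83 95 A4.
Offset 10: leading byte 0xE4 = 11100100 → 3-byte char #5 = E4 A8 84.
Offset 13: leading byte 0xDE = 11011110 → 2-byte char #6 = DE 93.
Leading byte 0xDE = 11011110 matches 110xxxxx → 2-byte sequence.
Byte 1: 0xDE = 11011110, payload 11110 (5 bits).
Byte 2: 0x93 = 10010011 (10xxxxxx ✓), payload 010011.
Concatenate: 11110010011 = 0x793 (11 bits → U+0793).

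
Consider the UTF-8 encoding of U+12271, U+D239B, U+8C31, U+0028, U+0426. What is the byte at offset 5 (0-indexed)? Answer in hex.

0x92

U+12271 → 4-byte form F0 92 89 B1 at offsets 0–3.
U+D239B → 4-byte form F3 92 8E 9B at offsets 4–7.
Offset 5 falls in char 2's range; it's byte 2 of F3 92 8E 9B = 0x92.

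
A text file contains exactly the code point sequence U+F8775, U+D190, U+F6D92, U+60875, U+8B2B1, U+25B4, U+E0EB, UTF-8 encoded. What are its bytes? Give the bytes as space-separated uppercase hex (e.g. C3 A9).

F3 B8 9D B5 ED 86 90 F3 B6 B6 92 F1 A0 A1 B5 F2 8B 8A B1 E2 96 B4 EE 83 AB

U+F8775: 4-byte form → F3 B8 9D B5.
U+D190: 3-byte form → ED 86 90.
U+F6D92: 4-byte form → F3 B6 B6 92.
U+60875: 4-byte form → F1 A0 A1 B5.
U+8B2B1: 4-byte form → F2 8B 8A B1.
U+25B4: 3-byte form → E2 96 B4.
U+E0EB: 3-byte form → EE 83 AB.
Concatenated (25 bytes): F3 B8 9D B5 ED 86 90 F3 B6 B6 92 F1 A0 A1 B5 F2 8B 8A B1 E2 96 B4 EE 83 AB.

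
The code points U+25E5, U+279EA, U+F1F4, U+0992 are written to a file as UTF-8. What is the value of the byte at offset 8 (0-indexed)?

0x87

U+25E5 → 3-byte form E2 97 A5 at offsets 0–2.
U+279EA → 4-byte form F0 A7 A7 AA at offsets 3–6.
U+F1F4 → 3-byte form EF 87 B4 at offsets 7–9.
Offset 8 falls in char 3's range; it's byte 2 of EF 87 B4 = 0x87.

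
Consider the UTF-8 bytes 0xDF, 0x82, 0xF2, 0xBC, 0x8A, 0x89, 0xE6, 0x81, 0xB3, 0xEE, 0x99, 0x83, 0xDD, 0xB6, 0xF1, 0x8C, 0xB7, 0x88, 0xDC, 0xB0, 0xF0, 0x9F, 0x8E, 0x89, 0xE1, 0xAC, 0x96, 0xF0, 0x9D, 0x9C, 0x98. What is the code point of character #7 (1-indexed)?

Offset 0: leading byte 0xDF = 11011111 → 2-byte char #1 = DF 82.
Offset 2: leading byte 0xF2 = 11110010 → 4-byte char #2 = F2 BC 8A 89.
Offset 6: leading byte 0xE6 = 11100110 → 3-byte char #3 = E6 81 B3.
Offset 9: leading byte 0xEE = 11101110 → 3-byte char #4 = EE 99 83.
Offset 12: leading byte 0xDD = 11011101 → 2-byte char #5 = DD B6.
Offset 14: leading byte 0xF1 = 11110001 → 4-byte char #6 = F1 8C B7 88.
Offset 18: leading byte 0xDC = 11011100 → 2-byte char #7 = DC B0.
Leading byte 0xDC = 11011100 matches 110xxxxx → 2-byte sequence.
Byte 1: 0xDC = 11011100, payload 11100 (5 bits).
Byte 2: 0xB0 = 10110000 (10xxxxxx ✓), payload 110000.
Concatenate: 11100110000 = 0x730 (11 bits → U+0730).

U+0730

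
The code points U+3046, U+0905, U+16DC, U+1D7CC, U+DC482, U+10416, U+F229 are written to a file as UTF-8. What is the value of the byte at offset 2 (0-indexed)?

U+3046 → 3-byte form E3 81 86 at offsets 0–2.
Offset 2 falls in char 1's range; it's byte 3 of E3 81 86 = 0x86.

0x86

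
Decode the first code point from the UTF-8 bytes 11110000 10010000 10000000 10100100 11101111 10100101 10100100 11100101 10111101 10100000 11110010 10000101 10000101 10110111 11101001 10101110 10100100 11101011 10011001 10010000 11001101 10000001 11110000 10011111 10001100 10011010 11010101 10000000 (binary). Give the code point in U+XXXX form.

U+10024

Offset 0: leading byte 0xF0 = 11110000 → 4-byte char #1 = F0 90 80 A4.
Leading byte 0xF0 = 11110000 matches 11110xxx → 4-byte sequence.
Byte 1: 0xF0 = 11110000, payload 000 (3 bits).
Byte 2: 0x90 = 10010000 (10xxxxxx ✓), payload 010000.
Byte 3: 0x80 = 10000000 (10xxxxxx ✓), payload 000000.
Byte 4: 0xA4 = 10100100 (10xxxxxx ✓), payload 100100.
Concatenate: 000010000000000100100 = 0x10024 (21 bits → U+10024).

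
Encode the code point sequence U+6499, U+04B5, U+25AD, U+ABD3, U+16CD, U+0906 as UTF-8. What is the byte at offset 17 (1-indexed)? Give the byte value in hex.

1-indexed offset 17 is 0-indexed offset 16.
U+6499 → 3-byte form E6 92 99 at offsets 0–2.
U+04B5 → 2-byte form D2 B5 at offsets 3–4.
U+25AD → 3-byte form E2 96 AD at offsets 5–7.
U+ABD3 → 3-byte form EA AF 93 at offsets 8–10.
U+16CD → 3-byte form E1 9B 8D at offsets 11–13.
U+0906 → 3-byte form E0 A4 86 at offsets 14–16.
Offset 16 falls in char 6's range; it's byte 3 of E0 A4 86 = 0x86.

0x86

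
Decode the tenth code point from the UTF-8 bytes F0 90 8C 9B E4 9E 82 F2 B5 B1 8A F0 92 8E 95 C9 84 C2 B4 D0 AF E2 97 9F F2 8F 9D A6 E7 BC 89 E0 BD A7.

Offset 0: leading byte 0xF0 = 11110000 → 4-byte char #1 = F0 90 8C 9B.
Offset 4: leading byte 0xE4 = 11100100 → 3-byte char #2 = E4 9E 82.
Offset 7: leading byte 0xF2 = 11110010 → 4-byte char #3 = F2 B5 B1 8A.
Offset 11: leading byte 0xF0 = 11110000 → 4-byte char #4 = F0 92 8E 95.
Offset 15: leading byte 0xC9 = 11001001 → 2-byte char #5 = C9 84.
Offset 17: leading byte 0xC2 = 11000010 → 2-byte char #6 = C2 B4.
Offset 19: leading byte 0xD0 = 11010000 → 2-byte char #7 = D0 AF.
Offset 21: leading byte 0xE2 = 11100010 → 3-byte char #8 = E2 97 9F.
Offset 24: leading byte 0xF2 = 11110010 → 4-byte char #9 = F2 8F 9D A6.
Offset 28: leading byte 0xE7 = 11100111 → 3-byte char #10 = E7 BC 89.
Leading byte 0xE7 = 11100111 matches 1110xxxx → 3-byte sequence.
Byte 1: 0xE7 = 11100111, payload 0111 (4 bits).
Byte 2: 0xBC = 10111100 (10xxxxxx ✓), payload 111100.
Byte 3: 0x89 = 10001001 (10xxxxxx ✓), payload 001001.
Concatenate: 0111111100001001 = 0x7F09 (16 bits → U+7F09).

U+7F09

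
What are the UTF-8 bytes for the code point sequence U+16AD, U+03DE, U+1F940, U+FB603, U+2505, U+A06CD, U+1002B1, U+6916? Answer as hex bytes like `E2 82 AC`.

U+16AD: 3-byte form → E1 9A AD.
U+03DE: 2-byte form → CF 9E.
U+1F940: 4-byte form → F0 9F A5 80.
U+FB603: 4-byte form → F3 BB 98 83.
U+2505: 3-byte form → E2 94 85.
U+A06CD: 4-byte form → F2 A0 9B 8D.
U+1002B1: 4-byte form → F4 80 8A B1.
U+6916: 3-byte form → E6 A4 96.
Concatenated (27 bytes): E1 9A AD CF 9E F0 9F A5 80 F3 BB 98 83 E2 94 85 F2 A0 9B 8D F4 80 8A B1 E6 A4 96.

E1 9A AD CF 9E F0 9F A5 80 F3 BB 98 83 E2 94 85 F2 A0 9B 8D F4 80 8A B1 E6 A4 96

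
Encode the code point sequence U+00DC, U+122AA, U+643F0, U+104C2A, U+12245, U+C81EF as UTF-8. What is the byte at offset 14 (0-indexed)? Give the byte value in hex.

0xF0

U+00DC → 2-byte form C3 9C at offsets 0–1.
U+122AA → 4-byte form F0 92 8A AA at offsets 2–5.
U+643F0 → 4-byte form F1 A4 8F B0 at offsets 6–9.
U+104C2A → 4-byte form F4 84 B0 AA at offsets 10–13.
U+12245 → 4-byte form F0 92 89 85 at offsets 14–17.
Offset 14 falls in char 5's range; it's byte 1 of F0 92 89 85 = 0xF0.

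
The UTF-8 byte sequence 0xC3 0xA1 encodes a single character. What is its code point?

U+00E1

Leading byte 0xC3 = 11000011 matches 110xxxxx → 2-byte sequence.
Byte 1: 0xC3 = 11000011, payload 00011 (5 bits).
Byte 2: 0xA1 = 10100001 (10xxxxxx ✓), payload 100001.
Concatenate: 00011100001 = 0xE1 (11 bits → U+00E1).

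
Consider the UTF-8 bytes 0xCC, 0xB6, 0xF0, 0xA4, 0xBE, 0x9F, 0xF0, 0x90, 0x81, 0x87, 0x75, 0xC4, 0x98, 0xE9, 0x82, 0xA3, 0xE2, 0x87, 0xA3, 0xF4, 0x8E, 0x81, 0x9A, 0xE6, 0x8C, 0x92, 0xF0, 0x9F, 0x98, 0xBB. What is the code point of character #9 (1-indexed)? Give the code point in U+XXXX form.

U+6312

Offset 0: leading byte 0xCC = 11001100 → 2-byte char #1 = CC B6.
Offset 2: leading byte 0xF0 = 11110000 → 4-byte char #2 = F0 A4 BE 9F.
Offset 6: leading byte 0xF0 = 11110000 → 4-byte char #3 = F0 90 81 87.
Offset 10: leading byte 0x75 = 01110101 → 1-byte char #4 = 75.
Offset 11: leading byte 0xC4 = 11000100 → 2-byte char #5 = C4 98.
Offset 13: leading byte 0xE9 = 11101001 → 3-byte char #6 = E9 82 A3.
Offset 16: leading byte 0xE2 = 11100010 → 3-byte char #7 = E2 87 A3.
Offset 19: leading byte 0xF4 = 11110100 → 4-byte char #8 = F4 8E 81 9A.
Offset 23: leading byte 0xE6 = 11100110 → 3-byte char #9 = E6 8C 92.
Leading byte 0xE6 = 11100110 matches 1110xxxx → 3-byte sequence.
Byte 1: 0xE6 = 11100110, payload 0110 (4 bits).
Byte 2: 0x8C = 10001100 (10xxxxxx ✓), payload 001100.
Byte 3: 0x92 = 10010010 (10xxxxxx ✓), payload 010010.
Concatenate: 0110001100010010 = 0x6312 (16 bits → U+6312).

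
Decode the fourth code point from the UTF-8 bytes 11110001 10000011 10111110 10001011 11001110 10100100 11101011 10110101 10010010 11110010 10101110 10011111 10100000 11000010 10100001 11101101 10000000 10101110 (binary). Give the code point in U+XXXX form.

U+AE7E0

Offset 0: leading byte 0xF1 = 11110001 → 4-byte char #1 = F1 83 BE 8B.
Offset 4: leading byte 0xCE = 11001110 → 2-byte char #2 = CE A4.
Offset 6: leading byte 0xEB = 11101011 → 3-byte char #3 = EB B5 92.
Offset 9: leading byte 0xF2 = 11110010 → 4-byte char #4 = F2 AE 9F A0.
Leading byte 0xF2 = 11110010 matches 11110xxx → 4-byte sequence.
Byte 1: 0xF2 = 11110010, payload 010 (3 bits).
Byte 2: 0xAE = 10101110 (10xxxxxx ✓), payload 101110.
Byte 3: 0x9F = 10011111 (10xxxxxx ✓), payload 011111.
Byte 4: 0xA0 = 10100000 (10xxxxxx ✓), payload 100000.
Concatenate: 010101110011111100000 = 0xAE7E0 (21 bits → U+AE7E0).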